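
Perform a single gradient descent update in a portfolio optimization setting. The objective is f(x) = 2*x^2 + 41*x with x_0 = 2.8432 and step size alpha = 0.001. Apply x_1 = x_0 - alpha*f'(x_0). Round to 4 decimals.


We compute the gradient at x_0 and apply the update.
f'(x) = 4*x + 41
f'(2.8432) = 4*2.8432 + 41 = 52.3728
x_1 = 2.8432 - 0.001*52.3728 = 2.7908


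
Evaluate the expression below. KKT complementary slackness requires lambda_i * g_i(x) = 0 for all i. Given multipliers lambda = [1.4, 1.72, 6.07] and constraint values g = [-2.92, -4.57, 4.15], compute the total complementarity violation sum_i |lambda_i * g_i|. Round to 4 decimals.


KKT complementary slackness check:
lambda_1 * g_1 = 1.4 * -2.92 = -4.088
lambda_2 * g_2 = 1.72 * -4.57 = -7.8604
lambda_3 * g_3 = 6.07 * 4.15 = 25.1905
Total violation = 4.088 + 7.8604 + 25.1905 = 37.1389


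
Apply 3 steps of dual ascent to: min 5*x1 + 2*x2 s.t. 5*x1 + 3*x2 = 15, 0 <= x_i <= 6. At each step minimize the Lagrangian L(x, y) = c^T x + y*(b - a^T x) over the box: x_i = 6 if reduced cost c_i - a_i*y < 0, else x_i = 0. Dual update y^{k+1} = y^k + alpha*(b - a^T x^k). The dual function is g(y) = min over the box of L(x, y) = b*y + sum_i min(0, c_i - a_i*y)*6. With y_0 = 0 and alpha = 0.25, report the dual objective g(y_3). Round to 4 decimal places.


Dual ascent for LP: min 5*x1 + 2*x2, 5*x1 + 3*x2 = 15, 0 <= x_i <= 6
Step 1: y^k = 0.0, reduced costs: (5.0, 2.0)
  x^k = (0.0, 0.0), subgradient = b - a^T x = 15.0
  y^{k+1} = 0.0 + 0.25*15.0 = 3.75
Step 2: y^k = 3.75, reduced costs: (-13.75, -9.25)
  x^k = (6.0, 6.0), subgradient = b - a^T x = -33.0
  y^{k+1} = 3.75 + 0.25*-33.0 = -4.5
Step 3: y^k = -4.5, reduced costs: (27.5, 15.5)
  x^k = (0.0, 0.0), subgradient = b - a^T x = 15.0
  y^{k+1} = -4.5 + 0.25*15.0 = -0.75
Dual objective at y_3 = -0.75: reduced costs (8.75, 4.25), box minimizer x = (0.0, 0.0)
g(y_3) = b*y + (c1 - a1*y)*x1 + (c2 - a2*y)*x2 = 15*(-0.75) + 8.75*0.0 + 4.25*0.0 = -11.25 + 0.0 + 0.0 = -11.25


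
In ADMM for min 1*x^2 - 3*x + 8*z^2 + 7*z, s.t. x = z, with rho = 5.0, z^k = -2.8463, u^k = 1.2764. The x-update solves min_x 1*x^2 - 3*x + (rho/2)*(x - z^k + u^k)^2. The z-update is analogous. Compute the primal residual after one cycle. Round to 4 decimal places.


ADMM iteration with rho = 5.0, z^k = -2.8463, u^k = 1.2764
Step 1: x-update.
Minimize 1*x^2 - 3*x + (5.0/2)*(x + 2.8463 + 1.2764)^2
FOC: (2*1 + 5.0)*x = 3 + 5.0*(-2.8463 - 1.2764)
x^{k+1} = -2.5162
Step 2: z-update.
Minimize 8*z^2 + 7*z + (5.0/2)*(-2.5162 - z + 1.2764)^2
FOC: (2*8 + 5.0)*z = -7 + 5.0*(-2.5162 + 1.2764)
z^{k+1} = -0.6285
Step 3: u-update.
u^{k+1} = 1.2764 - 2.5162 + 0.6285 = -0.6113
Step 4: Primal residual = |-2.5162 + 0.6285| = 1.8877


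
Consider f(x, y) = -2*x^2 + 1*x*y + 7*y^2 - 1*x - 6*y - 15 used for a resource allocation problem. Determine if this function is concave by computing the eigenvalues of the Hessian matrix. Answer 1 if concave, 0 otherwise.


The Hessian of f(x,y) = -2*x^2 + 1*x*y + 7*y^2 - 1*x - 6*y - 15 is:
H = [[-4, 1], [1, 14]]
Trace = -4 + 14 = 10
Determinant = -4*14 - (1)^2 = -57
Discriminant = (10)^2 - 4*-57 = 328.0
Eigenvalues: lambda_1 = -4.0554, lambda_2 = 14.0554
The function is not concave.

0


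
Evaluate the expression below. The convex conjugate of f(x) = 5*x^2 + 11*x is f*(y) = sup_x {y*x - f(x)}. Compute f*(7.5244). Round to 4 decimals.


f*(y) = sup_x {y*x - a*x^2 - b*x} = sup_x {(y-b)*x - a*x^2}
FOC: (y - b) - 2a*x = 0 => x* = (y - b)/(2a)
x* = (7.5244 - 11)/(2*5) = -0.3476
f*(7.5244) = (y-b)^2/(4a) = (7.5244 - 11)^2/(4*5)
= 12.0798/20 = 0.604


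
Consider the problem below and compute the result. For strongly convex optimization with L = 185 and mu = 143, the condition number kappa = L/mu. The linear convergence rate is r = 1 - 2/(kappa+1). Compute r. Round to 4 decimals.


Step 1: Compute the condition number.
kappa = L/mu = 185/143 = 1.2937
Step 2: Compute the convergence rate.
r = 1 - 2/(kappa + 1) = 1 - 2*mu/(L + mu) = (L - mu)/(L + mu) = 42/328 = 0.128


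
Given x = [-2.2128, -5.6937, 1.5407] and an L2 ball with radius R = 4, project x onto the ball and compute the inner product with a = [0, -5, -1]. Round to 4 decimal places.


Step 1: Compute ||x|| (intermediates to 6 decimals).
||x|| = sqrt((-2.2128)^2 + (-5.6937)^2 + 1.5407^2) = 6.299878
Step 2: Project.
Since ||x|| > R, scale = R/||x|| = 4/6.299878 = 0.634933, proj(x) = scale * x
proj(x) = [-1.40498, -3.615118, 0.978241]
Step 3: Dot product.
a^T * proj(x) = 0*(-1.40498) - 5*(-3.615118) - 1*0.978241 = 17.0973


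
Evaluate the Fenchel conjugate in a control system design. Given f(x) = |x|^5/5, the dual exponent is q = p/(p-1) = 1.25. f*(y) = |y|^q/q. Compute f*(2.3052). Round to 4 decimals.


The conjugate exponent q satisfies 1/p + 1/q = 1.
p = 5, so q = 5/(5 - 1) = 1.25
|y|^q = 2.3052^1.25 = 2.8404
f*(2.3052) = 2.8404 / 1.25 = 2.2724


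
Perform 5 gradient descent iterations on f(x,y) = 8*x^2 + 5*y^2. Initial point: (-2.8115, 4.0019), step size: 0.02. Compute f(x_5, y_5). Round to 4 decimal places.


Gradient descent on f(x,y) = 8*x^2 + 5*y^2.
Starting point: (-2.8115, 4.0019), alpha = 0.02
Step 1: grad_x = 2*8*-2.8115 = -44.984, grad_y = 2*5*4.0019 = 40.019
  x_1 = -2.8115 - 0.02*-44.984 = -1.9118
  y_1 = 4.0019 - 0.02*40.019 = 3.2015
Step 2: grad_x = 2*8*-1.9118 = -30.5891, grad_y = 2*5*3.2015 = 32.0152
  x_2 = -1.9118 - 0.02*-30.5891 = -1.3
  y_2 = 3.2015 - 0.02*32.0152 = 2.5612
Step 3: grad_x = 2*8*-1.3 = -20.8006, grad_y = 2*5*2.5612 = 25.6122
  x_3 = -1.3 - 0.02*-20.8006 = -0.884
  y_3 = 2.5612 - 0.02*25.6122 = 2.049
Step 4: grad_x = 2*8*-0.884 = -14.1444, grad_y = 2*5*2.049 = 20.4897
  x_4 = -0.884 - 0.02*-14.1444 = -0.6011
  y_4 = 2.049 - 0.02*20.4897 = 1.6392
Step 5: grad_x = 2*8*-0.6011 = -9.6182, grad_y = 2*5*1.6392 = 16.3918
  x_5 = -0.6011 - 0.02*-9.6182 = -0.4088
  y_5 = 1.6392 - 0.02*16.3918 = 1.3113
f(-0.4088, 1.3113) = 8*(-0.4088)^2 + 5*1.3113^2 = 9.9349


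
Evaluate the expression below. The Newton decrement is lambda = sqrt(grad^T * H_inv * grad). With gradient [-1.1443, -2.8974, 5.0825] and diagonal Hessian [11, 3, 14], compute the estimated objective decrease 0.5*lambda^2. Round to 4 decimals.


Step 1: H is diagonal, so H^(-1) * g = [-0.104, -0.9658, 0.363].
Step 2: g^T H^(-1) g = sum_i g_i^2 / H_ii
  = (-1.1443)^2/11 + (-2.8974)^2/3 + (5.0825)^2/14
  = 0.119 + 2.7983 + 1.8451 = 4.7625
Step 3: Objective decrease = 0.5 * g^T H^(-1) g = 2.3812


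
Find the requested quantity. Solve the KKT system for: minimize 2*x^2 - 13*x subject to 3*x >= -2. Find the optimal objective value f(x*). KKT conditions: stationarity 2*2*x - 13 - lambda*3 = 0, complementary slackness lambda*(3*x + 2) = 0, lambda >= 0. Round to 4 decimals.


Step 1: Try lambda = 0 (constraint inactive).
Stationarity: 2*2*x - 13 = 0
x* = 13/(2*2) = 3.25
Check constraint: 3*3.25 = 9.75 >= -2 -- satisfied.
Step 2: Compute optimal value.
f(x*) = 2*3.25^2 - 13*3.25 = -21.125


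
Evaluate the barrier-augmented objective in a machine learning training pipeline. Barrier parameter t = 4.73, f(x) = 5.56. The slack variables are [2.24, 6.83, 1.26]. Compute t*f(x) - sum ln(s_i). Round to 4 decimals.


Step 1: Compute log-barrier.
ln values: [0.8065, 1.9213, 0.2311]
phi = -(0.8065 + 1.9213 + 0.2311) = -2.9589
Step 2: Compute augmented objective.
t*f(x) = 4.73*5.56 = 26.2988
Total = 26.2988 - 2.9589 = 23.3399


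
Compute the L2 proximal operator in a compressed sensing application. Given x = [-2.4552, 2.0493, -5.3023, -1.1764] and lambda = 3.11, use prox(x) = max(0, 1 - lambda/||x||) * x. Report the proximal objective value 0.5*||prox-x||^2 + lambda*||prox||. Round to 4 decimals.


Step 1: Compute ||x||.
||x|| = 6.3029
Step 2: Compute scaling factor.
scale = max(0, 1 - 3.11/6.3029) = 0.5066
Step 3: prox(x) = [-1.2437, 1.0381, -2.686, -0.5959]
||prox(x)|| = 3.1929
Step 4: Proximal objective.
0.5*||prox-x||^2 = 4.8361
lambda*||prox|| = 9.9299
Total = 14.7658


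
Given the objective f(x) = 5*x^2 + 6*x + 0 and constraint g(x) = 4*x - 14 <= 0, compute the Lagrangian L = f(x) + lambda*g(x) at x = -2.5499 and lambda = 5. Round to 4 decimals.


Step 1: Evaluate f(x).
f(-2.5499) = 5*(-2.5499)^2 + 6*(-2.5499) + 0 = 17.2106
Step 2: Evaluate g(x).
g(-2.5499) = 4*-2.5499 - 14 = -24.1996
Step 3: Compute Lagrangian.
L = 17.2106 + 5*-24.1996 = -103.7874


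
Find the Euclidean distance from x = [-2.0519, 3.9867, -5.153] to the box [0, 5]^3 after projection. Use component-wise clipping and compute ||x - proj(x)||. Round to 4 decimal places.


Project each component onto [0, 5].
clip(-2.0519) = 0.0, clip(3.9867) = 3.9867, clip(-5.153) = 0.0
Projection = [0.0, 3.9867, 0.0]
Squared diffs: [4.2103, 0.0, 26.5534]
Distance = sqrt(30.7637) = 5.5465


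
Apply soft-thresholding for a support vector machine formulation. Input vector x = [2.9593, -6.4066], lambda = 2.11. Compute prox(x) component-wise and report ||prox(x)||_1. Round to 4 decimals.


Soft-thresholding with lambda = 2.11:
prox(2.9593) = sign(2.9593)*max(|2.9593| - 2.11, 0) = 0.8493
prox(-6.4066) = sign(-6.4066)*max(|-6.4066| - 2.11, 0) = -4.2966
prox(x) = [0.8493, -4.2966]
||prox(x)||_1 = 0.8493 + 4.2966 = 5.1459


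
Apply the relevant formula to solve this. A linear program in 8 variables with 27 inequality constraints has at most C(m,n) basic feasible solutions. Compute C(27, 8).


Each vertex corresponds to some choice of n active constraints out of m, so the number of vertices is at most C(m, n) = m! / (n!(m-n)!).
m = 27, n = 8
Numerator: 27 * 26 * 25 * 24 * 23 * 22 * 21 * 20
Denominator: 8! = 40320
C(27, 8) = 2220075


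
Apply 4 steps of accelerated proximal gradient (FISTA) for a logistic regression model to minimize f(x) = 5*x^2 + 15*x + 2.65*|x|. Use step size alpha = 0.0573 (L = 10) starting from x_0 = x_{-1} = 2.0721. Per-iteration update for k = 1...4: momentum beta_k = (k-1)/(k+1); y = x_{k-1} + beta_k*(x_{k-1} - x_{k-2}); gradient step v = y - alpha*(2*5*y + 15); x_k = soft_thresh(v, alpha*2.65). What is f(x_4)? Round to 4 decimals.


FISTA on f(x) = 5*x^2 + 15*x + 2.65*|x|
L = 10, alpha = 0.0573
Iteration 1: beta = 0.0, y = 2.0721 + 0.0*(2.0721 - 2.0721) = 2.0721
  grad(y) = 35.721, v = y - alpha*grad = 0.0253
  prox(v) = soft_thresh(0.0253, 0.1518) = 0.0
Iteration 2: beta = 0.3333, y = 0.0 + 0.3333*(0.0 - 2.0721) = -0.6907
  grad(y) = 8.093, v = y - alpha*grad = -1.1544
  prox(v) = soft_thresh(-1.1544, 0.1518) = -1.0026
Iteration 3: beta = 0.5, y = -1.0026 + 0.5*(-1.0026 - 0.0) = -1.5039
  grad(y) = -0.0388, v = y - alpha*grad = -1.5017
  prox(v) = soft_thresh(-1.5017, 0.1518) = -1.3498
Iteration 4: beta = 0.6, y = -1.3498 + 0.6*(-1.3498 + 1.0026) = -1.5581
  grad(y) = -0.5815, v = y - alpha*grad = -1.5248
  prox(v) = soft_thresh(-1.5248, 0.1518) = -1.373
f(x_4) = 5*(-1.373)^2 + 15*(-1.373) + 2.65*|-1.373| = -7.5309


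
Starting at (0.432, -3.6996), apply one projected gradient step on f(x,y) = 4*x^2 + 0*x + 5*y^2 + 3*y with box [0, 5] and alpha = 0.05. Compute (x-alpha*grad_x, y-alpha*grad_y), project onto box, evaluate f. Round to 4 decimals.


Step 1: Compute gradient at (0.432, -3.6996).
grad_x = 2*4*0.432 + 0 = 3.456
grad_y = 2*5*-3.6996 + 3 = -33.996
Step 2: Gradient step.
x_raw = 0.432 - 0.05*3.456 = 0.2592
y_raw = -3.6996 - 0.05*-33.996 = -1.9998
Step 3: Project onto [0, 5].
x_proj = clip(0.2592) = 0.2592
y_proj = clip(-1.9998) = 0.0
Step 4: Evaluate f.
f(0.2592, 0.0) = 0.2687


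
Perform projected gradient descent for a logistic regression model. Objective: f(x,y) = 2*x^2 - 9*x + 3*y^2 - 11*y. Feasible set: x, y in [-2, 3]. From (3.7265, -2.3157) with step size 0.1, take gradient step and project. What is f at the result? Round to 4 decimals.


Step 1: Compute gradient at (3.7265, -2.3157).
grad_x = 2*2*3.7265 - 9 = 5.906
grad_y = 2*3*-2.3157 - 11 = -24.8942
Step 2: Gradient step.
x_raw = 3.7265 - 0.1*5.906 = 3.1359
y_raw = -2.3157 - 0.1*-24.8942 = 0.1737
Step 3: Project onto [-2, 3].
x_proj = clip(3.1359) = 3.0
y_proj = clip(0.1737) = 0.1737
Step 4: Evaluate f.
f(3.0, 0.1737) = -10.8204


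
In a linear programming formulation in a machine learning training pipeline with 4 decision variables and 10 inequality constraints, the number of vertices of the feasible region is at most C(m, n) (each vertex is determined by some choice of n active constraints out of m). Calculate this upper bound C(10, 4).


Each vertex corresponds to some choice of n active constraints out of m, so the number of vertices is at most C(m, n) = m! / (n!(m-n)!).
m = 10, n = 4
Numerator: 10 * 9 * 8 * 7
Denominator: 4! = 24
C(10, 4) = 210


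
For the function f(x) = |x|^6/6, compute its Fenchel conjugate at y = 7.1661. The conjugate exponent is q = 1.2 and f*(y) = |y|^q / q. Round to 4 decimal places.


The conjugate exponent q satisfies 1/p + 1/q = 1.
p = 6, so q = 6/(6 - 1) = 1.2
|y|^q = 7.1661^1.2 = 10.6253
f*(7.1661) = 10.6253 / 1.2 = 8.8544


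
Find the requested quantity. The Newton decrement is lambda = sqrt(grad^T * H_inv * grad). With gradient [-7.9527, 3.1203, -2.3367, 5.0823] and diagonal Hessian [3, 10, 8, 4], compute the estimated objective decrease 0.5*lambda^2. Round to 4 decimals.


Step 1: H is diagonal, so H^(-1) * g = [-2.6509, 0.312, -0.2921, 1.2706].
Step 2: g^T H^(-1) g = sum_i g_i^2 / H_ii
  = (-7.9527)^2/3 + (3.1203)^2/10 + (-2.3367)^2/8 + (5.0823)^2/4
  = 21.0818 + 0.9736 + 0.6825 + 6.4574 = 29.1954
Step 3: Objective decrease = 0.5 * g^T H^(-1) g = 14.5977


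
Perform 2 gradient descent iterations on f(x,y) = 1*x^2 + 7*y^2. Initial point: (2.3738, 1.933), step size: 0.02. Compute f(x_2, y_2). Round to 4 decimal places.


Gradient descent on f(x,y) = 1*x^2 + 7*y^2.
Starting point: (2.3738, 1.933), alpha = 0.02
Step 1: grad_x = 2*1*2.3738 = 4.7476, grad_y = 2*7*1.933 = 27.062
  x_1 = 2.3738 - 0.02*4.7476 = 2.2788
  y_1 = 1.933 - 0.02*27.062 = 1.3918
Step 2: grad_x = 2*1*2.2788 = 4.5577, grad_y = 2*7*1.3918 = 19.4846
  x_2 = 2.2788 - 0.02*4.5577 = 2.1877
  y_2 = 1.3918 - 0.02*19.4846 = 1.0021
f(2.1877, 1.0021) = 1*2.1877^2 + 7*1.0021^2 = 11.815


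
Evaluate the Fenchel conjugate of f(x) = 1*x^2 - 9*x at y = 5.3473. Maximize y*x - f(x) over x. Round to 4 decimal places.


f*(y) = sup_x {y*x - a*x^2 - b*x} = sup_x {(y-b)*x - a*x^2}
FOC: (y - b) - 2a*x = 0 => x* = (y - b)/(2a)
x* = (5.3473 + 9)/(2*1) = 7.1737
f*(5.3473) = (y-b)^2/(4a) = (5.3473 + 9)^2/(4*1)
= 205.845/4 = 51.4613


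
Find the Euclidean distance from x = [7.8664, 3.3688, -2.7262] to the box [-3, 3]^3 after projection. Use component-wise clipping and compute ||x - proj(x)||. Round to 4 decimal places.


Project each component onto [-3, 3].
clip(7.8664) = 3.0, clip(3.3688) = 3.0, clip(-2.7262) = -2.7262
Projection = [3.0, 3.0, -2.7262]
Squared diffs: [23.6818, 0.136, 0.0]
Distance = sqrt(23.8178) = 4.8804


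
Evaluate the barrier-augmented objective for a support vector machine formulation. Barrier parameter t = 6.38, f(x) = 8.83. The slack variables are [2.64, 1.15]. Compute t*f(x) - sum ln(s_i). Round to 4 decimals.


Step 1: Compute log-barrier.
ln values: [0.9708, 0.1398]
phi = -(0.9708 + 0.1398) = -1.1105
Step 2: Compute augmented objective.
t*f(x) = 6.38*8.83 = 56.3354
Total = 56.3354 - 1.1105 = 55.2249


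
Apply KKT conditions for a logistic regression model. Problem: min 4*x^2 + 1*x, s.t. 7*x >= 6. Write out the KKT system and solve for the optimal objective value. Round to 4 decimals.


Step 1: Try lambda = 0 (constraint inactive).
x_unc = -1/(2*4) = -0.125
Check: 7*-0.125 = -0.875 < 6 -- violated!
Step 2: Constraint must be active: 7*x = 6
x* = 6/7 = 0.8571 (rounded; the exact value 6/7 is used below)
lambda = (2*4*(6/7) + 1)/7 = 1.1224
Step 3: Compute optimal value.
f(x*) = 4*(6/7)^2 + 1*(6/7) = 3.7959


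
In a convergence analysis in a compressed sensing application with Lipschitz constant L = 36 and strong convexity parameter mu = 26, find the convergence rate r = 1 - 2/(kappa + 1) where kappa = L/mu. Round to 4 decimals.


Step 1: Compute the condition number.
kappa = L/mu = 36/26 = 1.3846
Step 2: Compute the convergence rate.
r = 1 - 2/(kappa + 1) = 1 - 2*mu/(L + mu) = (L - mu)/(L + mu) = 10/62 = 0.1613


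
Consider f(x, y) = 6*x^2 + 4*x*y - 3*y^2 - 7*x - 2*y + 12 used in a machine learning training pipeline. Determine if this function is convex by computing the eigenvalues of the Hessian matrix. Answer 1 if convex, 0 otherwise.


The Hessian of f(x,y) = 6*x^2 + 4*x*y - 3*y^2 - 7*x - 2*y + 12 is:
H = [[12, 4], [4, -6]]
Trace = 12 - 6 = 6
Determinant = 12*-6 - (4)^2 = -88
Discriminant = (6)^2 - 4*-88 = 388.0
Eigenvalues: lambda_1 = -6.8489, lambda_2 = 12.8489
The function is not convex.

0


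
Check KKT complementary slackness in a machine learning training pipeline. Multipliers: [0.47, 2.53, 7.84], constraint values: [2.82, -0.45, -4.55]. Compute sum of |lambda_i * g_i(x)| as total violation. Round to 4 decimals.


KKT complementary slackness check:
lambda_1 * g_1 = 0.47 * 2.82 = 1.3254
lambda_2 * g_2 = 2.53 * -0.45 = -1.1385
lambda_3 * g_3 = 7.84 * -4.55 = -35.672
Total violation = 1.3254 + 1.1385 + 35.672 = 38.1359


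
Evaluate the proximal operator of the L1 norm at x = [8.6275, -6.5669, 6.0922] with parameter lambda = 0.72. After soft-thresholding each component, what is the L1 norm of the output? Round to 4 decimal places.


Soft-thresholding with lambda = 0.72:
prox(8.6275) = sign(8.6275)*max(|8.6275| - 0.72, 0) = 7.9075
prox(-6.5669) = sign(-6.5669)*max(|-6.5669| - 0.72, 0) = -5.8469
prox(6.0922) = sign(6.0922)*max(|6.0922| - 0.72, 0) = 5.3722
prox(x) = [7.9075, -5.8469, 5.3722]
||prox(x)||_1 = 7.9075 + 5.8469 + 5.3722 = 19.1266


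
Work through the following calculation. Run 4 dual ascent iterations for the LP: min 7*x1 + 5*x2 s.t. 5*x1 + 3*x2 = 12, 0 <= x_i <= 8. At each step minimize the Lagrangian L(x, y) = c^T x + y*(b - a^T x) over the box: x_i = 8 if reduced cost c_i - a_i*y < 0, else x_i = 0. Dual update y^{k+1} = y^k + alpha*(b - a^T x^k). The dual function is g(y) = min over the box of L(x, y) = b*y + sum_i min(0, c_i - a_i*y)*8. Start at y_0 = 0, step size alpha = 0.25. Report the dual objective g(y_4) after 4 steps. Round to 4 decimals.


Dual ascent for LP: min 7*x1 + 5*x2, 5*x1 + 3*x2 = 12, 0 <= x_i <= 8
Step 1: y^k = 0.0, reduced costs: (7.0, 5.0)
  x^k = (0.0, 0.0), subgradient = b - a^T x = 12.0
  y^{k+1} = 0.0 + 0.25*12.0 = 3.0
Step 2: y^k = 3.0, reduced costs: (-8.0, -4.0)
  x^k = (8.0, 8.0), subgradient = b - a^T x = -52.0
  y^{k+1} = 3.0 + 0.25*-52.0 = -10.0
Step 3: y^k = -10.0, reduced costs: (57.0, 35.0)
  x^k = (0.0, 0.0), subgradient = b - a^T x = 12.0
  y^{k+1} = -10.0 + 0.25*12.0 = -7.0
Step 4: y^k = -7.0, reduced costs: (42.0, 26.0)
  x^k = (0.0, 0.0), subgradient = b - a^T x = 12.0
  y^{k+1} = -7.0 + 0.25*12.0 = -4.0
Dual objective at y_4 = -4.0: reduced costs (27.0, 17.0), box minimizer x = (0.0, 0.0)
g(y_4) = b*y + (c1 - a1*y)*x1 + (c2 - a2*y)*x2 = 12*(-4.0) + 27.0*0.0 + 17.0*0.0 = -48.0 + 0.0 + 0.0 = -48.0


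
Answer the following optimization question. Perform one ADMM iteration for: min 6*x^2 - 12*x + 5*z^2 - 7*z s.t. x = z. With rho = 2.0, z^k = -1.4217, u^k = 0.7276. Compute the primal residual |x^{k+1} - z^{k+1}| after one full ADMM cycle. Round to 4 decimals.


ADMM iteration with rho = 2.0, z^k = -1.4217, u^k = 0.7276
Step 1: x-update.
Minimize 6*x^2 - 12*x + (2.0/2)*(x + 1.4217 + 0.7276)^2
FOC: (2*6 + 2.0)*x = 12 + 2.0*(-1.4217 - 0.7276)
x^{k+1} = 0.5501
Step 2: z-update.
Minimize 5*z^2 - 7*z + (2.0/2)*(0.5501 - z + 0.7276)^2
FOC: (2*5 + 2.0)*z = 7 + 2.0*(0.5501 + 0.7276)
z^{k+1} = 0.7963
Step 3: u-update.
u^{k+1} = 0.7276 + 0.5501 - 0.7963 = 0.4814
Step 4: Primal residual = |0.5501 - 0.7963| = 0.2462


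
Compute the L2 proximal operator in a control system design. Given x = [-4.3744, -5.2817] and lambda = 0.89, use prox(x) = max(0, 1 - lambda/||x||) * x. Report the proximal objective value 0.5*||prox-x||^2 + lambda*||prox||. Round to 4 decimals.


Step 1: Compute ||x||.
||x|| = 6.858
Step 2: Compute scaling factor.
scale = max(0, 1 - 0.89/6.858) = 0.8702
Step 3: prox(x) = [-3.8067, -4.5963]
||prox(x)|| = 5.968
Step 4: Proximal objective.
0.5*||prox-x||^2 = 0.3961
lambda*||prox|| = 5.3115
Total = 5.7075


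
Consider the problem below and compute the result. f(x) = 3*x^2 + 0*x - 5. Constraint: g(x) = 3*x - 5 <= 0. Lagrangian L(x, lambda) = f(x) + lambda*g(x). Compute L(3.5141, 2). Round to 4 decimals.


Step 1: Evaluate f(x).
f(3.5141) = 3*3.5141^2 + 0*3.5141 - 5 = 32.0467
Step 2: Evaluate g(x).
g(3.5141) = 3*3.5141 - 5 = 5.5423
Step 3: Compute Lagrangian.
L = 32.0467 + 2*5.5423 = 43.1313


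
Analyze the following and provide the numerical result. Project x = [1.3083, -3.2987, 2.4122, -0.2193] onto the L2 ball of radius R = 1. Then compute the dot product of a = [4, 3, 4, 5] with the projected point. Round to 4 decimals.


Step 1: Compute ||x|| (intermediates to 6 decimals).
||x|| = sqrt(1.3083^2 + (-3.2987)^2 + 2.4122^2 + (-0.2193)^2) = 4.296495
Step 2: Project.
Since ||x|| > R, scale = R/||x|| = 1/4.296495 = 0.232748, proj(x) = scale * x
proj(x) = [0.304504, -0.767766, 0.561435, -0.051042]
Step 3: Dot product.
a^T * proj(x) = 4*0.304504 + 3*(-0.767766) + 4*0.561435 + 5*(-0.051042) = 0.9052


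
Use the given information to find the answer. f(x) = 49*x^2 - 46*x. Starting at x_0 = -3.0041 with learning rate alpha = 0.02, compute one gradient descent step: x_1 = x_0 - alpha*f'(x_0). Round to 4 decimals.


We compute the gradient at x_0 and apply the update.
f'(x) = 98*x - 46
f'(-3.0041) = 98*-3.0041 - 46 = -340.4018
x_1 = -3.0041 - 0.02*-340.4018 = 3.8039


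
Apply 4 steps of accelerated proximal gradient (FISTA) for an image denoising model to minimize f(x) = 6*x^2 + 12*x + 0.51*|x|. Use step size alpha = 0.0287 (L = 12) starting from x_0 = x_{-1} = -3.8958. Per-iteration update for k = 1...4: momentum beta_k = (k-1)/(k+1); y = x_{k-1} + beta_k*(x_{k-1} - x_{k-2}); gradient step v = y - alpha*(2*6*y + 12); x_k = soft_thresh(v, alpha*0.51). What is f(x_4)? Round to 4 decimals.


FISTA on f(x) = 6*x^2 + 12*x + 0.51*|x|
L = 12, alpha = 0.0287
Iteration 1: beta = 0.0, y = -3.8958 + 0.0*(-3.8958 + 3.8958) = -3.8958
  grad(y) = -34.7496, v = y - alpha*grad = -2.8985
  prox(v) = soft_thresh(-2.8985, 0.0146) = -2.8838
Iteration 2: beta = 0.3333, y = -2.8838 + 0.3333*(-2.8838 + 3.8958) = -2.5465
  grad(y) = -18.5584, v = y - alpha*grad = -2.0139
  prox(v) = soft_thresh(-2.0139, 0.0146) = -1.9993
Iteration 3: beta = 0.5, y = -1.9993 + 0.5*(-1.9993 + 2.8838) = -1.557
  grad(y) = -6.6838, v = y - alpha*grad = -1.3652
  prox(v) = soft_thresh(-1.3652, 0.0146) = -1.3505
Iteration 4: beta = 0.6, y = -1.3505 + 0.6*(-1.3505 + 1.9993) = -0.9613
  grad(y) = 0.4648, v = y - alpha*grad = -0.9746
  prox(v) = soft_thresh(-0.9746, 0.0146) = -0.96
f(x_4) = 6*(-0.96)^2 + 12*(-0.96) + 0.51*|-0.96| = -5.5008


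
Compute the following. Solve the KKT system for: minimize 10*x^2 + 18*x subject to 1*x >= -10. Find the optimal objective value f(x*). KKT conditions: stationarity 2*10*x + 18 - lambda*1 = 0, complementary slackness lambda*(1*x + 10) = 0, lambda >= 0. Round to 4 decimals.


Step 1: Try lambda = 0 (constraint inactive).
Stationarity: 2*10*x + 18 = 0
x* = -18/(2*10) = -0.9
Check constraint: 1*-0.9 = -0.9 >= -10 -- satisfied.
Step 2: Compute optimal value.
f(x*) = 10*(-0.9)^2 + 18*(-0.9) = -8.1


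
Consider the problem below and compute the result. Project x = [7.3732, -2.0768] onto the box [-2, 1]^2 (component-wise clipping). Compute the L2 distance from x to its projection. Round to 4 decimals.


Project each component onto [-2, 1].
clip(7.3732) = 1.0, clip(-2.0768) = -2.0
Projection = [1.0, -2.0]
Squared diffs: [40.6177, 0.0059]
Distance = sqrt(40.6236) = 6.3737


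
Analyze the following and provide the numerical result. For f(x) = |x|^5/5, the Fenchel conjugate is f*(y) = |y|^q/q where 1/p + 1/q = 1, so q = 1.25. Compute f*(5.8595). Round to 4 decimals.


The conjugate exponent q satisfies 1/p + 1/q = 1.
p = 5, so q = 5/(5 - 1) = 1.25
|y|^q = 5.8595^1.25 = 9.1164
f*(5.8595) = 9.1164 / 1.25 = 7.2932


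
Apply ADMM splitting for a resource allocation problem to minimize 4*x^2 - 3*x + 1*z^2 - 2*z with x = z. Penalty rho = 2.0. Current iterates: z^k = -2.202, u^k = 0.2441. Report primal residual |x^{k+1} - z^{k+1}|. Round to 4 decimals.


ADMM iteration with rho = 2.0, z^k = -2.202, u^k = 0.2441
Step 1: x-update.
Minimize 4*x^2 - 3*x + (2.0/2)*(x + 2.202 + 0.2441)^2
FOC: (2*4 + 2.0)*x = 3 + 2.0*(-2.202 - 0.2441)
x^{k+1} = -0.1892
Step 2: z-update.
Minimize 1*z^2 - 2*z + (2.0/2)*(-0.1892 - z + 0.2441)^2
FOC: (2*1 + 2.0)*z = 2 + 2.0*(-0.1892 + 0.2441)
z^{k+1} = 0.5274
Step 3: u-update.
u^{k+1} = 0.2441 - 0.1892 - 0.5274 = -0.4726
Step 4: Primal residual = |-0.1892 - 0.5274| = 0.7167


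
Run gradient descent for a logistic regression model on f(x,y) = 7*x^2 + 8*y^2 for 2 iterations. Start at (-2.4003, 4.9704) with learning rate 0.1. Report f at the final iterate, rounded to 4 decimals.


Gradient descent on f(x,y) = 7*x^2 + 8*y^2.
Starting point: (-2.4003, 4.9704), alpha = 0.1
Step 1: grad_x = 2*7*-2.4003 = -33.6042, grad_y = 2*8*4.9704 = 79.5264
  x_1 = -2.4003 - 0.1*-33.6042 = 0.9601
  y_1 = 4.9704 - 0.1*79.5264 = -2.9822
Step 2: grad_x = 2*7*0.9601 = 13.4417, grad_y = 2*8*-2.9822 = -47.7158
  x_2 = 0.9601 - 0.1*13.4417 = -0.384
  y_2 = -2.9822 - 0.1*-47.7158 = 1.7893
f(-0.384, 1.7893) = 7*(-0.384)^2 + 8*1.7893^2 = 26.6465


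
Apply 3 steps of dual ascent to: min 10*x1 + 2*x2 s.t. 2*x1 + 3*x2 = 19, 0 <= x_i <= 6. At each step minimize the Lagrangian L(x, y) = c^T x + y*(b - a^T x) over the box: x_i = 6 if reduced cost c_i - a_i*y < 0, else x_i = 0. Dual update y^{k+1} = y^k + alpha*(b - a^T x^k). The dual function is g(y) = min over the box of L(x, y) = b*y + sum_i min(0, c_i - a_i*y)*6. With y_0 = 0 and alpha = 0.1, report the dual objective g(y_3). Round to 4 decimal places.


Dual ascent for LP: min 10*x1 + 2*x2, 2*x1 + 3*x2 = 19, 0 <= x_i <= 6
Step 1: y^k = 0.0, reduced costs: (10.0, 2.0)
  x^k = (0.0, 0.0), subgradient = b - a^T x = 19.0
  y^{k+1} = 0.0 + 0.1*19.0 = 1.9
Step 2: y^k = 1.9, reduced costs: (6.2, -3.7)
  x^k = (0.0, 6.0), subgradient = b - a^T x = 1.0
  y^{k+1} = 1.9 + 0.1*1.0 = 2.0
Step 3: y^k = 2.0, reduced costs: (6.0, -4.0)
  x^k = (0.0, 6.0), subgradient = b - a^T x = 1.0
  y^{k+1} = 2.0 + 0.1*1.0 = 2.1
Dual objective at y_3 = 2.1: reduced costs (5.8, -4.3), box minimizer x = (0.0, 6.0)
g(y_3) = b*y + (c1 - a1*y)*x1 + (c2 - a2*y)*x2 = 19*2.1 + 5.8*0.0 + (-4.3)*6.0 = 39.9 + 0.0 - 25.8 = 14.1


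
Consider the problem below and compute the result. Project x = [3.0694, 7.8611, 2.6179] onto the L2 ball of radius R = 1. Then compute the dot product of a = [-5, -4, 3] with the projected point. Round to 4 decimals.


Step 1: Compute ||x|| (intermediates to 6 decimals).
||x|| = sqrt(3.0694^2 + 7.8611^2 + 2.6179^2) = 8.835808
Step 2: Project.
Since ||x|| > R, scale = R/||x|| = 1/8.835808 = 0.113176, proj(x) = scale * x
proj(x) = [0.347382, 0.889688, 0.296283]
Step 3: Dot product.
a^T * proj(x) = -5*0.347382 - 4*0.889688 + 3*0.296283 = -4.4068


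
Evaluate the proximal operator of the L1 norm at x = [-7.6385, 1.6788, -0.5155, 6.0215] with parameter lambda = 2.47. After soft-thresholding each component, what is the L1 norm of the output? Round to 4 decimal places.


Soft-thresholding with lambda = 2.47:
prox(-7.6385) = sign(-7.6385)*max(|-7.6385| - 2.47, 0) = -5.1685
prox(1.6788) = sign(1.6788)*max(|1.6788| - 2.47, 0) = 0.0
prox(-0.5155) = sign(-0.5155)*max(|-0.5155| - 2.47, 0) = 0.0
prox(6.0215) = sign(6.0215)*max(|6.0215| - 2.47, 0) = 3.5515
prox(x) = [-5.1685, 0.0, 0.0, 3.5515]
||prox(x)||_1 = 5.1685 + 0.0 + 0.0 + 3.5515 = 8.72


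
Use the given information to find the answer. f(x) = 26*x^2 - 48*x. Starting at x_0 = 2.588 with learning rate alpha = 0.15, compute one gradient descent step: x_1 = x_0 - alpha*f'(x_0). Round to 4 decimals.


We compute the gradient at x_0 and apply the update.
f'(x) = 52*x - 48
f'(2.588) = 52*2.588 - 48 = 86.576
x_1 = 2.588 - 0.15*86.576 = -10.3984


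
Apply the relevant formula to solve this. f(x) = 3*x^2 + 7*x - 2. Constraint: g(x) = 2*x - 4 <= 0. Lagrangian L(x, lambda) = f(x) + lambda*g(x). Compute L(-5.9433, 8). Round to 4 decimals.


Step 1: Evaluate f(x).
f(-5.9433) = 3*(-5.9433)^2 + 7*(-5.9433) - 2 = 62.3653
Step 2: Evaluate g(x).
g(-5.9433) = 2*-5.9433 - 4 = -15.8866
Step 3: Compute Lagrangian.
L = 62.3653 + 8*-15.8866 = -64.7275


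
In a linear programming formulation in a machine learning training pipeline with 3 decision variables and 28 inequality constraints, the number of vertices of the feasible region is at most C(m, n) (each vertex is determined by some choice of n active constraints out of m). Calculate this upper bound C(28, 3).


Each vertex corresponds to some choice of n active constraints out of m, so the number of vertices is at most C(m, n) = m! / (n!(m-n)!).
m = 28, n = 3
Numerator: 28 * 27 * 26
Denominator: 3! = 6
C(28, 3) = 3276


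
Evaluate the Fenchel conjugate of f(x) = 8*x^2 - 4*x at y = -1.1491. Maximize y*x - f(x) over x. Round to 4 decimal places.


f*(y) = sup_x {y*x - a*x^2 - b*x} = sup_x {(y-b)*x - a*x^2}
FOC: (y - b) - 2a*x = 0 => x* = (y - b)/(2a)
x* = (-1.1491 + 4)/(2*8) = 0.1782
f*(-1.1491) = (y-b)^2/(4a) = (-1.1491 + 4)^2/(4*8)
= 8.1276/32 = 0.254


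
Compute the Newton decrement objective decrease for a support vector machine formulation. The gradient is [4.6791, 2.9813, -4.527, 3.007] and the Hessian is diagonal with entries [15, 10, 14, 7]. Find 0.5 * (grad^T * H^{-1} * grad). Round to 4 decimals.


Step 1: H is diagonal, so H^(-1) * g = [0.3119, 0.2981, -0.3234, 0.4296].
Step 2: g^T H^(-1) g = sum_i g_i^2 / H_ii
  = (4.6791)^2/15 + (2.9813)^2/10 + (-4.527)^2/14 + (3.007)^2/7
  = 1.4596 + 0.8888 + 1.4638 + 1.2917 = 5.104
Step 3: Objective decrease = 0.5 * g^T H^(-1) g = 2.552


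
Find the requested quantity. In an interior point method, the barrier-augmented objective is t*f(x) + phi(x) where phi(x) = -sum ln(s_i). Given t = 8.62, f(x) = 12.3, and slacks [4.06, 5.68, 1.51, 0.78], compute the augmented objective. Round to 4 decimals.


Step 1: Compute log-barrier.
ln values: [1.4012, 1.737, 0.4121, -0.2485]
phi = -(1.4012 + 1.737 + 0.4121 - 0.2485) = -3.3018
Step 2: Compute augmented objective.
t*f(x) = 8.62*12.3 = 106.026
Total = 106.026 - 3.3018 = 102.7242


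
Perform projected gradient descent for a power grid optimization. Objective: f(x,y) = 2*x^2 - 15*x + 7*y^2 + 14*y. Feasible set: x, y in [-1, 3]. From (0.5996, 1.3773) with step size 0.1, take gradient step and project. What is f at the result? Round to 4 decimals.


Step 1: Compute gradient at (0.5996, 1.3773).
grad_x = 2*2*0.5996 - 15 = -12.6016
grad_y = 2*7*1.3773 + 14 = 33.2822
Step 2: Gradient step.
x_raw = 0.5996 - 0.1*-12.6016 = 1.8598
y_raw = 1.3773 - 0.1*33.2822 = -1.9509
Step 3: Project onto [-1, 3].
x_proj = clip(1.8598) = 1.8598
y_proj = clip(-1.9509) = -1.0
Step 4: Evaluate f.
f(1.8598, -1.0) = -27.979


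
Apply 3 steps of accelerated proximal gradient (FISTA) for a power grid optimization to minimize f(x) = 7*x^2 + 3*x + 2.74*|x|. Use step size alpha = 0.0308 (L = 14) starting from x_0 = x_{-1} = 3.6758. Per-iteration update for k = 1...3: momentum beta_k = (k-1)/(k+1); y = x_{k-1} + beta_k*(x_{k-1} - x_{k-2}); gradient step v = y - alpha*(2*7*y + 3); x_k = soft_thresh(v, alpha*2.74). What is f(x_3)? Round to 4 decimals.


FISTA on f(x) = 7*x^2 + 3*x + 2.74*|x|
L = 14, alpha = 0.0308
Iteration 1: beta = 0.0, y = 3.6758 + 0.0*(3.6758 - 3.6758) = 3.6758
  grad(y) = 54.4612, v = y - alpha*grad = 1.9984
  prox(v) = soft_thresh(1.9984, 0.0844) = 1.914
Iteration 2: beta = 0.3333, y = 1.914 + 0.3333*(1.914 - 3.6758) = 1.3267
  grad(y) = 21.5743, v = y - alpha*grad = 0.6622
  prox(v) = soft_thresh(0.6622, 0.0844) = 0.5779
Iteration 3: beta = 0.5, y = 0.5779 + 0.5*(0.5779 - 1.914) = -0.0902
  grad(y) = 1.737, v = y - alpha*grad = -0.1437
  prox(v) = soft_thresh(-0.1437, 0.0844) = -0.0593
f(x_3) = 7*(-0.0593)^2 + 3*(-0.0593) + 2.74*|-0.0593| = 0.0092


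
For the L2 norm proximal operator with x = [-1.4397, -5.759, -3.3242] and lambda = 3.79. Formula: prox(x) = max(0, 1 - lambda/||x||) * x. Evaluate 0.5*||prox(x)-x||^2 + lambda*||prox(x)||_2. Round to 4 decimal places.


Step 1: Compute ||x||.
||x|| = 6.8036
Step 2: Compute scaling factor.
scale = max(0, 1 - 3.79/6.8036) = 0.4429
Step 3: prox(x) = [-0.6377, -2.5509, -1.4724]
||prox(x)|| = 3.0136
Step 4: Proximal objective.
0.5*||prox-x||^2 = 7.1821
lambda*||prox|| = 11.4215
Total = 18.6036


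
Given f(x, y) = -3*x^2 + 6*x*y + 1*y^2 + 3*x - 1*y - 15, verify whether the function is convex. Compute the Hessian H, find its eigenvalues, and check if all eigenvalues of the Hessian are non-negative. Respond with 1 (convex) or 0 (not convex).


The Hessian of f(x,y) = -3*x^2 + 6*x*y + 1*y^2 + 3*x - 1*y - 15 is:
H = [[-6, 6], [6, 2]]
Trace = -6 + 2 = -4
Determinant = -6*2 - (6)^2 = -48
Discriminant = (-4)^2 - 4*-48 = 208.0
Eigenvalues: lambda_1 = -9.2111, lambda_2 = 5.2111
The function is not convex.

0


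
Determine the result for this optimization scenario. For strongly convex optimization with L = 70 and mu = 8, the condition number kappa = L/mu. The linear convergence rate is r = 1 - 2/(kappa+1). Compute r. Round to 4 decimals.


Step 1: Compute the condition number.
kappa = L/mu = 70/8 = 8.75
Step 2: Compute the convergence rate.
r = 1 - 2/(kappa + 1) = 1 - 2*mu/(L + mu) = (L - mu)/(L + mu) = 62/78 = 0.7949


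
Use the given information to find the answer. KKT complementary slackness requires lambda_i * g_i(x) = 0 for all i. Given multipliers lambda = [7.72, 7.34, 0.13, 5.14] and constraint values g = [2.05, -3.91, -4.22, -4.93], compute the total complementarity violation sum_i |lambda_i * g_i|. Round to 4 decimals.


KKT complementary slackness check:
lambda_1 * g_1 = 7.72 * 2.05 = 15.826
lambda_2 * g_2 = 7.34 * -3.91 = -28.6994
lambda_3 * g_3 = 0.13 * -4.22 = -0.5486
lambda_4 * g_4 = 5.14 * -4.93 = -25.3402
Total violation = 15.826 + 28.6994 + 0.5486 + 25.3402 = 70.4142


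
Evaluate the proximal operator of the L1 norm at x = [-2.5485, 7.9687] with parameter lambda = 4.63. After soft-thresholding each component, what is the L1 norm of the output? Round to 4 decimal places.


Soft-thresholding with lambda = 4.63:
prox(-2.5485) = sign(-2.5485)*max(|-2.5485| - 4.63, 0) = 0.0
prox(7.9687) = sign(7.9687)*max(|7.9687| - 4.63, 0) = 3.3387
prox(x) = [0.0, 3.3387]
||prox(x)||_1 = 0.0 + 3.3387 = 3.3387


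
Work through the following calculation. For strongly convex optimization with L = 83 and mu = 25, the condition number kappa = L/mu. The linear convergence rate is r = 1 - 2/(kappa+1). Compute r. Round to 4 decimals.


Step 1: Compute the condition number.
kappa = L/mu = 83/25 = 3.32
Step 2: Compute the convergence rate.
r = 1 - 2/(kappa + 1) = 1 - 2*mu/(L + mu) = (L - mu)/(L + mu) = 58/108 = 0.537


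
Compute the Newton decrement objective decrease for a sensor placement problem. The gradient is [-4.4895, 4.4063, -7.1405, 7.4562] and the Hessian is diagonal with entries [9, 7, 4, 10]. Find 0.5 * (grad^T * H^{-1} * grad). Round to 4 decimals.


Step 1: H is diagonal, so H^(-1) * g = [-0.4988, 0.6295, -1.7851, 0.7456].
Step 2: g^T H^(-1) g = sum_i g_i^2 / H_ii
  = (-4.4895)^2/9 + (4.4063)^2/7 + (-7.1405)^2/4 + (7.4562)^2/10
  = 2.2395 + 2.7736 + 12.7467 + 5.5595 = 23.3193
Step 3: Objective decrease = 0.5 * g^T H^(-1) g = 11.6597


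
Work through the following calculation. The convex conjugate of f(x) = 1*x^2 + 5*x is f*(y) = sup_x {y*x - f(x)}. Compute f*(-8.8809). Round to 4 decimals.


f*(y) = sup_x {y*x - a*x^2 - b*x} = sup_x {(y-b)*x - a*x^2}
FOC: (y - b) - 2a*x = 0 => x* = (y - b)/(2a)
x* = (-8.8809 - 5)/(2*1) = -6.9405
f*(-8.8809) = (y-b)^2/(4a) = (-8.8809 - 5)^2/(4*1)
= 192.6794/4 = 48.1698


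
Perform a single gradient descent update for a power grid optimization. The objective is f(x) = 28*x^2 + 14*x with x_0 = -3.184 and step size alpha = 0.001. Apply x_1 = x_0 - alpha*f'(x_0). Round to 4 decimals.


We compute the gradient at x_0 and apply the update.
f'(x) = 56*x + 14
f'(-3.184) = 56*-3.184 + 14 = -164.304
x_1 = -3.184 - 0.001*-164.304 = -3.0197


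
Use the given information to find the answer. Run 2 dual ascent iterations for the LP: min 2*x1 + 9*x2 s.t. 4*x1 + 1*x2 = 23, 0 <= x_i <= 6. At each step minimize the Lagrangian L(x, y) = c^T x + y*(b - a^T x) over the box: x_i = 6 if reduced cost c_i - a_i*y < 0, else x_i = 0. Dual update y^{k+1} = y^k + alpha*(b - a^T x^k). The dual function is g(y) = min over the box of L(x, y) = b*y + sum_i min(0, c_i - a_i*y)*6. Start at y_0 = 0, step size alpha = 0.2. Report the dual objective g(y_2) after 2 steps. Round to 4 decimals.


Dual ascent for LP: min 2*x1 + 9*x2, 4*x1 + 1*x2 = 23, 0 <= x_i <= 6
Step 1: y^k = 0.0, reduced costs: (2.0, 9.0)
  x^k = (0.0, 0.0), subgradient = b - a^T x = 23.0
  y^{k+1} = 0.0 + 0.2*23.0 = 4.6
Step 2: y^k = 4.6, reduced costs: (-16.4, 4.4)
  x^k = (6.0, 0.0), subgradient = b - a^T x = -1.0
  y^{k+1} = 4.6 + 0.2*-1.0 = 4.4
Dual objective at y_2 = 4.4: reduced costs (-15.6, 4.6), box minimizer x = (6.0, 0.0)
g(y_2) = b*y + (c1 - a1*y)*x1 + (c2 - a2*y)*x2 = 23*4.4 + (-15.6)*6.0 + 4.6*0.0 = 101.2 - 93.6 + 0.0 = 7.6


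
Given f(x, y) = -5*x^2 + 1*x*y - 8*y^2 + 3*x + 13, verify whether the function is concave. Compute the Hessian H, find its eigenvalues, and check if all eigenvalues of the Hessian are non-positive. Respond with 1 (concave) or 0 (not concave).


The Hessian of f(x,y) = -5*x^2 + 1*x*y - 8*y^2 + 3*x + 13 is:
H = [[-10, 1], [1, -16]]
Trace = -10 - 16 = -26
Determinant = -10*-16 - (1)^2 = 159
Discriminant = (-26)^2 - 4*159 = 40.0
Eigenvalues: lambda_1 = -16.1623, lambda_2 = -9.8377
The function is concave.

1


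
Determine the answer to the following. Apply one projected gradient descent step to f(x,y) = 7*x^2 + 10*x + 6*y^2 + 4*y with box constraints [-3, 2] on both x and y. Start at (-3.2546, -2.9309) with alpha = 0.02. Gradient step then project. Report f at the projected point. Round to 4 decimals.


Step 1: Compute gradient at (-3.2546, -2.9309).
grad_x = 2*7*-3.2546 + 10 = -35.5644
grad_y = 2*6*-2.9309 + 4 = -31.1708
Step 2: Gradient step.
x_raw = -3.2546 - 0.02*-35.5644 = -2.5433
y_raw = -2.9309 - 0.02*-31.1708 = -2.3075
Step 3: Project onto [-3, 2].
x_proj = clip(-2.5433) = -2.5433
y_proj = clip(-2.3075) = -2.3075
Step 4: Evaluate f.
f(-2.5433, -2.3075) = 42.5629


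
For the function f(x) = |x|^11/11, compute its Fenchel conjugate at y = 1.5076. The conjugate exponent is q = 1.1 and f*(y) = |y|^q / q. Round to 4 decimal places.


The conjugate exponent q satisfies 1/p + 1/q = 1.
p = 11, so q = 11/(11 - 1) = 1.1
|y|^q = 1.5076^1.1 = 1.5708
f*(1.5076) = 1.5708 / 1.1 = 1.428


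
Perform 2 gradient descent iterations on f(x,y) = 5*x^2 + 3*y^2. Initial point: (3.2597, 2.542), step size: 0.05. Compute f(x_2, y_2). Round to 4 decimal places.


Gradient descent on f(x,y) = 5*x^2 + 3*y^2.
Starting point: (3.2597, 2.542), alpha = 0.05
Step 1: grad_x = 2*5*3.2597 = 32.597, grad_y = 2*3*2.542 = 15.252
  x_1 = 3.2597 - 0.05*32.597 = 1.6299
  y_1 = 2.542 - 0.05*15.252 = 1.7794
Step 2: grad_x = 2*5*1.6299 = 16.2985, grad_y = 2*3*1.7794 = 10.6764
  x_2 = 1.6299 - 0.05*16.2985 = 0.8149
  y_2 = 1.7794 - 0.05*10.6764 = 1.2456
f(0.8149, 1.2456) = 5*0.8149^2 + 3*1.2456^2 = 7.9749


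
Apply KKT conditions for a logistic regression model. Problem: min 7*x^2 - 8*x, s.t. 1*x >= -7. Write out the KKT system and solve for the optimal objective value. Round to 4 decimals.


Step 1: Try lambda = 0 (constraint inactive).
Stationarity: 2*7*x - 8 = 0
x* = 8/(2*7) = 4/7 = 0.5714 (rounded; the exact value 4/7 is used below)
Check constraint: 1*0.5714 = 0.5714 >= -7 -- satisfied.
Step 2: Compute optimal value.
f(x*) = 7*(4/7)^2 - 8*(4/7) = -2.2857


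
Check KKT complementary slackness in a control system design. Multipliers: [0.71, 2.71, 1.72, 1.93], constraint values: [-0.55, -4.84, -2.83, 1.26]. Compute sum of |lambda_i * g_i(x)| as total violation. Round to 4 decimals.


KKT complementary slackness check:
lambda_1 * g_1 = 0.71 * -0.55 = -0.3905
lambda_2 * g_2 = 2.71 * -4.84 = -13.1164
lambda_3 * g_3 = 1.72 * -2.83 = -4.8676
lambda_4 * g_4 = 1.93 * 1.26 = 2.4318
Total violation = 0.3905 + 13.1164 + 4.8676 + 2.4318 = 20.8063
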